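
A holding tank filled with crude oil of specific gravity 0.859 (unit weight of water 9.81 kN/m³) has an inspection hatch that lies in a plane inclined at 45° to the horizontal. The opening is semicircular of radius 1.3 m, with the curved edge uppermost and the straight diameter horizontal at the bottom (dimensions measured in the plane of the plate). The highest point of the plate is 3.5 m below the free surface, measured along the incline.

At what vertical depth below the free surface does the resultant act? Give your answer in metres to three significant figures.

γ = 0.859 × 9.81 = 8.42679 kN/m³.
Let θ = 45° be the plate's angle to the horizontal; measure y along the incline from where the plane meets the free surface. Vertical depth h = y·sinθ with sinθ = 0.707107.
The centroid lies 4r/(3π) = 0.551737 m above the diameter, so r − 4r/(3π) = 1.3 − 0.551737 = 0.748263 m below the topmost point, so y_c = 3.5 + 0.748263 = 4.24826 m and h_c = 4.24826 × 0.707107 = 3.00397 m.
A = πr²/2 = π × 1.3²/2 = 2.65465 m².
Resultant F = γ·h_c·A = 8.42679 × 3.00397 × 2.65465 = 67.1993 kN.
I_c = (π/8 − 8/(9π))·r⁴ = 0.109757 × 1.3⁴ = 0.313477 m⁴.
Centre of pressure: y_p = y_c + I_c/(y_c·A) = 4.24826 + 0.313477/(4.24826 × 2.65465) = 4.24826 + 0.0277963 = 4.27606 m along the plane.
Vertically, h_p = y_p·sinθ = 4.27606 × 0.707107 = 3.02363 m.

h_p = 3.02 m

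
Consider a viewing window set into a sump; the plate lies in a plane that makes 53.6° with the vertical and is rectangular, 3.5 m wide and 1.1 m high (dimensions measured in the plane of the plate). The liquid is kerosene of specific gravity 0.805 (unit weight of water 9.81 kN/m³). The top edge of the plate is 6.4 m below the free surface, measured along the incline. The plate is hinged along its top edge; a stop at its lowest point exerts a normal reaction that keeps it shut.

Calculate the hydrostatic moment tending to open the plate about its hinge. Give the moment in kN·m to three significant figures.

γ = 0.805 × 9.81 = 7.89705 kN/m³.
The plate makes 53.6° with the vertical, i.e. θ = 90° − 53.6° = 36.4° to the horizontal. Measuring y along the incline from the free-surface line, vertical depth h = y·sinθ with sinθ = 0.593419.
The centroid lies 1.1/2 = 0.55 m below the top edge, so y_c = 6.4 + 0.55 = 6.95 m and h_c = 6.95 × 0.593419 = 4.12426 m.
A = 3.5 × 1.1 = 3.85 m².
Resultant F = γ·h_c·A = 7.89705 × 4.12426 × 3.85 = 125.393 kN.
I_c = b·h³/12 = 3.5 × 1.1³/12 = 0.388208 m⁴.
Centre of pressure: y_p = y_c + I_c/(y_c·A) = 6.95 + 0.388208/(6.95 × 3.85) = 6.95 + 0.0145084 = 6.96451 m along the plane.
The resultant acts 0.55 + 0.0145084 = 0.564508 m (along the plate) below the hinge at the top edge, so the moment about the hinge is M = F × 0.564508 = 125.393 × 0.564508 = 70.7854 kN·m.

M ≈ 70.8 kN·m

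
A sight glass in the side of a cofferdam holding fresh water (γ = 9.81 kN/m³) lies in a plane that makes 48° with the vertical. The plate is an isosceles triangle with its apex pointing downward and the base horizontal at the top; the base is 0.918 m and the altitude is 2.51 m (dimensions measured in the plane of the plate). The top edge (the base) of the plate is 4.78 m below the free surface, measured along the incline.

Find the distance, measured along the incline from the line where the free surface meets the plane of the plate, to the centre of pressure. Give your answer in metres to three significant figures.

y_p = 5.68 m

γ = 9.81 kN/m³.
The plate makes 48° with the vertical, i.e. θ = 90° − 48° = 42° to the horizontal. Measuring y along the incline from the free-surface line, vertical depth h = y·sinθ with sinθ = 0.669131.
With the apex down, the centroid sits h/3 = 2.51/3 = 0.836667 m below the base (the top edge), so y_c = 4.78 + 0.836667 = 5.61667 m and h_c = 5.61667 × 0.669131 = 3.75829 m.
A = ½ × 0.918 × 2.51 = 1.15209 m².
Resultant F = γ·h_c·A = 9.81 × 3.75829 × 1.15209 = 42.4762 kN.
I_c = b·h³/36 = 0.918 × 2.51³/36 = 0.403238 m⁴.
Centre of pressure: y_p = y_c + I_c/(y_c·A) = 5.61667 + 0.403238/(5.61667 × 1.15209) = 5.61667 + 0.0623155 = 5.67899 m along the plane.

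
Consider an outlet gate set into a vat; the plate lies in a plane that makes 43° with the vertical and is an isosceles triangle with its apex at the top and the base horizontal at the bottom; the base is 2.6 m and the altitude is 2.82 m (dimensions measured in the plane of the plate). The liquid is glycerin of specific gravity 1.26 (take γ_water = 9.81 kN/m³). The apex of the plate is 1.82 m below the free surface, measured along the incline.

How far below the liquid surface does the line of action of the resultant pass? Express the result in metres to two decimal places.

h_p = 2.79 m

γ = 1.26 × 9.81 = 12.3606 kN/m³.
The plate makes 43° with the vertical, i.e. θ = 90° − 43° = 47° to the horizontal. Measuring y along the incline from the free-surface line, vertical depth h = y·sinθ with sinθ = 0.731354.
With the apex up, the centroid sits 2h/3 = 2 × 2.82/3 = 1.88 m below the apex, so y_c = 1.82 + 1.88 = 3.7 m and h_c = 3.7 × 0.731354 = 2.70601 m.
A = ½ × 2.6 × 2.82 = 3.666 m².
Resultant F = γ·h_c·A = 12.3606 × 2.70601 × 3.666 = 122.62 kN.
I_c = b·h³/36 = 2.6 × 2.82³/36 = 1.61964 m⁴.
Centre of pressure: y_p = y_c + I_c/(y_c·A) = 3.7 + 1.61964/(3.7 × 3.666) = 3.7 + 0.119405 = 3.81941 m along the plane.
Vertically, h_p = y_p·sinθ = 3.81941 × 0.731354 = 2.79334 m.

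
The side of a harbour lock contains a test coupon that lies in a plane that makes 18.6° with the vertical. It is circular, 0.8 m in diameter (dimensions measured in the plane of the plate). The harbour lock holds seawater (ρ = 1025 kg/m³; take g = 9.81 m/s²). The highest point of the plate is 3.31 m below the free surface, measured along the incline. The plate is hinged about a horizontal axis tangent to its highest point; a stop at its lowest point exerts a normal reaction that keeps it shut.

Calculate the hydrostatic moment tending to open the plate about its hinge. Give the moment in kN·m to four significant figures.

M ≈ 7.300 kN·m

γ = ρg = 1025 × 9.81 / 1000 = 10.05525 kN/m³.
The plate makes 18.6° with the vertical, i.e. θ = 90° − 18.6° = 71.4° to the horizontal. Measuring y along the incline from the free-surface line, vertical depth h = y·sinθ with sinθ = 0.947768.
The centroid is at the centre, 0.4 m below the top of the plate, so y_c = 3.31 + 0.4 = 3.71 m and h_c = 3.71 × 0.947768 = 3.51622 m.
A = π(0.4)² = 0.502655 m².
Resultant F = γ·h_c·A = 10.05525 × 3.51622 × 0.502655 = 17.7721 kN.
I_c = πr⁴/4 = π × 0.4⁴/4 = 0.0201062 m⁴.
Centre of pressure: y_p = y_c + I_c/(y_c·A) = 3.71 + 0.0201062/(3.71 × 0.502655) = 3.71 + 0.0107817 = 3.72078 m along the plane.
The resultant acts 0.4 + 0.0107817 = 0.410782 m (along the plate) below the hinge at the top edge, so the moment about the hinge is M = F × 0.410782 = 17.7721 × 0.410782 = 7.30046 kN·m.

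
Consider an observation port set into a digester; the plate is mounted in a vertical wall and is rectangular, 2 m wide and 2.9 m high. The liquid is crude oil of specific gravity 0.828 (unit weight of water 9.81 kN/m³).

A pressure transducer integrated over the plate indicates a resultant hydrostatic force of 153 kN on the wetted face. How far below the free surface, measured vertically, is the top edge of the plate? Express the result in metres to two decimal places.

γ = 0.828 × 9.81 = 8.12268 kN/m³.
A = 2 × 2.9 = 5.8 m².
From F = γ·h_c·A, the centroid depth is h_c = 153/(8.12268 × 5.8) = 3.24761 m.
The centroid lies 2.9/2 = 1.45 m below the top edge, so the top edge sits at h_top = 3.24761 − 1.45 = 1.79761 m below the surface.

d_top ≈ 1.80 m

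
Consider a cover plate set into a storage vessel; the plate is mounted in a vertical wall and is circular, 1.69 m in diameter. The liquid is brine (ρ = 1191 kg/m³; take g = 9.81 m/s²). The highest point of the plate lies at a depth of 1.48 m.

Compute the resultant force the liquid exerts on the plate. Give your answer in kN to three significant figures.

γ = ρg = 1191 × 9.81 / 1000 = 11.68371 kN/m³.
The centroid is at the centre, 0.845 m below the top of the plate, so the centroid depth is h_c = 1.48 + 0.845 = 2.325 m.
A = π(0.845)² = 2.24318 m².
Resultant F = γ·h_c·A = 11.68371 × 2.325 × 2.24318 = 60.9351 kN.

F ≈ 60.9 kN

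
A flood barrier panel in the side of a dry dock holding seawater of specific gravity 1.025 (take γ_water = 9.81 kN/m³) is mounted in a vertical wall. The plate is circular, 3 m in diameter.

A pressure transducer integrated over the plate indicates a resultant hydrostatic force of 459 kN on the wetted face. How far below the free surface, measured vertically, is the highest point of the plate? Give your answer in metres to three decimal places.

γ = 1.025 × 9.81 = 10.05525 kN/m³.
A = π(1.5)² = 7.06858 m².
From F = γ·h_c·A, the centroid depth is h_c = 459/(10.05525 × 7.06858) = 6.45785 m.
The centroid is at the centre, 1.5 m below the top of the plate, so the highest point sits at h_top = 6.45785 − 1.5 = 4.95785 m below the surface.

d_top ≈ 4.958 m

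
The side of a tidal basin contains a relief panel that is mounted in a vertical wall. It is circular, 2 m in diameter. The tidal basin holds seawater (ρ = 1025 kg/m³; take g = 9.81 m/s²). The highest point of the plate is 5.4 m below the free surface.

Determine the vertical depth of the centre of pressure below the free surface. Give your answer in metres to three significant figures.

γ = ρg = 1025 × 9.81 / 1000 = 10.05525 kN/m³.
The centroid is at the centre, 1 m below the top of the plate, so the centroid depth is h_c = 5.4 + 1 = 6.4 m.
A = π(1)² = 3.14159 m².
Resultant F = γ·h_c·A = 10.05525 × 6.4 × 3.14159 = 202.173 kN.
I_c = πr⁴/4 = π × 1⁴/4 = 0.785398 m⁴.
Centre of pressure: y_p = y_c + I_c/(y_c·A) = 6.4 + 0.785398/(6.4 × 3.14159) = 6.4 + 0.0390625 = 6.43906 m along the plane.

h_p = 6.44 m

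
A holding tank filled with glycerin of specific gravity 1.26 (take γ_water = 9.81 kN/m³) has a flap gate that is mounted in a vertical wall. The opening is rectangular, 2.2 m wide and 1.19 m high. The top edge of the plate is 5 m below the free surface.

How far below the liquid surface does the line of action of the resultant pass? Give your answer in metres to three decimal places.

h_p = 5.616 m

γ = 1.26 × 9.81 = 12.3606 kN/m³.
The centroid lies 1.19/2 = 0.595 m below the top edge, so the centroid depth is h_c = 5 + 0.595 = 5.595 m.
A = 2.2 × 1.19 = 2.618 m².
Resultant F = γ·h_c·A = 12.3606 × 5.595 × 2.618 = 181.054 kN.
I_c = b·h³/12 = 2.2 × 1.19³/12 = 0.308946 m⁴.
Centre of pressure: y_p = y_c + I_c/(y_c·A) = 5.595 + 0.308946/(5.595 × 2.618) = 5.595 + 0.0210918 = 5.61609 m along the plane.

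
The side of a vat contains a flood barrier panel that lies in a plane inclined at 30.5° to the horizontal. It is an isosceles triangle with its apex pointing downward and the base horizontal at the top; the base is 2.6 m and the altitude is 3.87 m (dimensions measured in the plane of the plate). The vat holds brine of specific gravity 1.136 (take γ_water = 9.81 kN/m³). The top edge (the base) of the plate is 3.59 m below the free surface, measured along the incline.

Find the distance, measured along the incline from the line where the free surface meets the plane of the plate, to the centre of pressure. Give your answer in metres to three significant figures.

y_p = 5.05 m

γ = 1.136 × 9.81 = 11.14416 kN/m³.
Let θ = 30.5° be the plate's angle to the horizontal; measure y along the incline from where the plane meets the free surface. Vertical depth h = y·sinθ with sinθ = 0.507538.
With the apex down, the centroid sits h/3 = 3.87/3 = 1.29 m below the base (the top edge), so y_c = 3.59 + 1.29 = 4.88 m and h_c = 4.88 × 0.507538 = 2.47679 m.
A = ½ × 2.6 × 3.87 = 5.031 m².
Resultant F = γ·h_c·A = 11.14416 × 2.47679 × 5.031 = 138.864 kN.
I_c = b·h³/36 = 2.6 × 3.87³/36 = 4.18604 m⁴.
Centre of pressure: y_p = y_c + I_c/(y_c·A) = 4.88 + 4.18604/(4.88 × 5.031) = 4.88 + 0.170502 = 5.0505 m along the plane.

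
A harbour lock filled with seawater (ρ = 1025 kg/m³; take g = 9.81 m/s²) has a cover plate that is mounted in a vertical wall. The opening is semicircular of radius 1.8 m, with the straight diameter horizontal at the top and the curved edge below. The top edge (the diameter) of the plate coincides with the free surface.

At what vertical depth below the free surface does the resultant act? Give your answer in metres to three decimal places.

γ = ρg = 1025 × 9.81 / 1000 = 10.05525 kN/m³.
The centroid of a semicircle lies 4r/(3π) = 0.763944 m from the diameter, here below the top edge, so the centroid depth is h_c = 0.763944 m.
A = πr²/2 = π × 1.8²/2 = 5.08938 m².
Resultant F = γ·h_c·A = 10.05525 × 0.763944 × 5.08938 = 39.0948 kN.
I_c = (π/8 − 8/(9π))·r⁴ = 0.109757 × 1.8⁴ = 1.15219 m⁴.
Centre of pressure: y_p = y_c + I_c/(y_c·A) = 0.763944 + 1.15219/(0.763944 × 5.08938) = 0.763944 + 0.296345 = 1.06029 m along the plane.

h_p = 1.060 m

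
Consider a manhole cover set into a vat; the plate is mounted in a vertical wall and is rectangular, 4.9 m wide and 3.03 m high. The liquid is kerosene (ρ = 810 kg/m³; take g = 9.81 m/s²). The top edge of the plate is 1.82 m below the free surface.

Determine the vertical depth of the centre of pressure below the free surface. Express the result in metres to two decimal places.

γ = ρg = 810 × 9.81 / 1000 = 7.9461 kN/m³.
The centroid lies 3.03/2 = 1.515 m below the top edge, so the centroid depth is h_c = 1.82 + 1.515 = 3.335 m.
A = 4.9 × 3.03 = 14.847 m².
Resultant F = γ·h_c·A = 7.9461 × 3.335 × 14.847 = 393.449 kN.
I_c = b·h³/12 = 4.9 × 3.03³/12 = 11.3591 m⁴.
Centre of pressure: y_p = y_c + I_c/(y_c·A) = 3.335 + 11.3591/(3.335 × 14.847) = 3.335 + 0.229408 = 3.56441 m along the plane.

h_p = 3.56 m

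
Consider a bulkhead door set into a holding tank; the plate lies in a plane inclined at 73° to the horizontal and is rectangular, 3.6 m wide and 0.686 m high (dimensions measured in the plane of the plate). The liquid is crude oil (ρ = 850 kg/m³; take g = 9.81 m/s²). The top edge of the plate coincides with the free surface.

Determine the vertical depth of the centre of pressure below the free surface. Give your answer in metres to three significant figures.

γ = ρg = 850 × 9.81 / 1000 = 8.3385 kN/m³.
Let θ = 73° be the plate's angle to the horizontal; measure y along the incline from where the plane meets the free surface. Vertical depth h = y·sinθ with sinθ = 0.956305.
The centroid lies 0.686/2 = 0.343 m below the top edge, so y_c = 0.343 m and h_c = 0.343 × 0.956305 = 0.328013 m.
A = 3.6 × 0.686 = 2.4696 m².
Resultant F = γ·h_c·A = 8.3385 × 0.328013 × 2.4696 = 6.75469 kN.
I_c = b·h³/12 = 3.6 × 0.686³/12 = 0.0968487 m⁴.
Centre of pressure: y_p = y_c + I_c/(y_c·A) = 0.343 + 0.0968487/(0.343 × 2.4696) = 0.343 + 0.114333 = 0.457333 m along the plane.
Vertically, h_p = y_p·sinθ = 0.457333 × 0.956305 = 0.43735 m.

h_p = 0.437 m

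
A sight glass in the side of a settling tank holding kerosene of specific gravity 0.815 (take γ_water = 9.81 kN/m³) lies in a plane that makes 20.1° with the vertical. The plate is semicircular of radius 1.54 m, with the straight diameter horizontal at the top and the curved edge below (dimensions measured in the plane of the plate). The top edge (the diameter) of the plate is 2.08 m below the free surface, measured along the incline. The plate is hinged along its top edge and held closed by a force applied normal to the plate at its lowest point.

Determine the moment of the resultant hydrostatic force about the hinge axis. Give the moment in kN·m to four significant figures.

M ≈ 54.61 kN·m

γ = 0.815 × 9.81 = 7.99515 kN/m³.
The plate makes 20.1° with the vertical, i.e. θ = 90° − 20.1° = 69.9° to the horizontal. Measuring y along the incline from the free-surface line, vertical depth h = y·sinθ with sinθ = 0.939094.
The centroid of a semicircle lies 4r/(3π) = 0.653596 m from the diameter, here below the top edge, so y_c = 2.08 + 0.653596 = 2.7336 m and h_c = 2.7336 × 0.939094 = 2.56711 m.
A = πr²/2 = π × 1.54²/2 = 3.7253 m².
Resultant F = γ·h_c·A = 7.99515 × 2.56711 × 3.7253 = 76.4597 kN.
I_c = (π/8 − 8/(9π))·r⁴ = 0.109757 × 1.54⁴ = 0.617327 m⁴.
Centre of pressure: y_p = y_c + I_c/(y_c·A) = 2.7336 + 0.617327/(2.7336 × 3.7253) = 2.7336 + 0.0606204 = 2.79422 m along the plane.
The resultant acts 0.653596 + 0.0606204 = 0.714216 m (along the plate) below the hinge at the top edge, so the moment about the hinge is M = F × 0.714216 = 76.4597 × 0.714216 = 54.6087 kN·m.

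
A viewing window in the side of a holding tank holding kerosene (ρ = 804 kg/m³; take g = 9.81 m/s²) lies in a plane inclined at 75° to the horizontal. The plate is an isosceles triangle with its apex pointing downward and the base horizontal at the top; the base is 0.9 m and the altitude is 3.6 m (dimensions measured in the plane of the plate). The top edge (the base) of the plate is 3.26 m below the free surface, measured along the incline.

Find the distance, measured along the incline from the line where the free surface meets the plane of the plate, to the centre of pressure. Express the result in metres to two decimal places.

γ = ρg = 804 × 9.81 / 1000 = 7.88724 kN/m³.
Let θ = 75° be the plate's angle to the horizontal; measure y along the incline from where the plane meets the free surface. Vertical depth h = y·sinθ with sinθ = 0.965926.
With the apex down, the centroid sits h/3 = 3.6/3 = 1.2 m below the base (the top edge), so y_c = 3.26 + 1.2 = 4.46 m and h_c = 4.46 × 0.965926 = 4.30803 m.
A = ½ × 0.9 × 3.6 = 1.62 m².
Resultant F = γ·h_c·A = 7.88724 × 4.30803 × 1.62 = 55.0451 kN.
I_c = b·h³/36 = 0.9 × 3.6³/36 = 1.1664 m⁴.
Centre of pressure: y_p = y_c + I_c/(y_c·A) = 4.46 + 1.1664/(4.46 × 1.62) = 4.46 + 0.161435 = 4.62143 m along the plane.

y_p = 4.62 m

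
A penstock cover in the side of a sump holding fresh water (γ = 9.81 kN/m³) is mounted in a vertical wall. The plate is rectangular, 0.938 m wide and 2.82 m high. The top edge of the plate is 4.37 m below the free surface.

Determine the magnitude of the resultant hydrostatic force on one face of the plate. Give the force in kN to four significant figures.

F ≈ 150.0 kN

γ = 9.81 kN/m³.
The centroid lies 2.82/2 = 1.41 m below the top edge, so the centroid depth is h_c = 4.37 + 1.41 = 5.78 m.
A = 0.938 × 2.82 = 2.64516 m².
Resultant F = γ·h_c·A = 9.81 × 5.78 × 2.64516 = 149.985 kN.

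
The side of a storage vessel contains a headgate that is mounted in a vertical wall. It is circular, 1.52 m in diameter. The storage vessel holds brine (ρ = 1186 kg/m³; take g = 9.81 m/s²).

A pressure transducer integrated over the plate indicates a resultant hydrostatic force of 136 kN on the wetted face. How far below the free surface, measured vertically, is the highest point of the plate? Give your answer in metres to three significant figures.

d_top ≈ 5.68 m

γ = ρg = 1186 × 9.81 / 1000 = 11.63466 kN/m³.
A = π(0.76)² = 1.81458 m².
From F = γ·h_c·A, the centroid depth is h_c = 136/(11.63466 × 1.81458) = 6.44183 m.
The centroid is at the centre, 0.76 m below the top of the plate, so the highest point sits at h_top = 6.44183 − 0.76 = 5.68183 m below the surface.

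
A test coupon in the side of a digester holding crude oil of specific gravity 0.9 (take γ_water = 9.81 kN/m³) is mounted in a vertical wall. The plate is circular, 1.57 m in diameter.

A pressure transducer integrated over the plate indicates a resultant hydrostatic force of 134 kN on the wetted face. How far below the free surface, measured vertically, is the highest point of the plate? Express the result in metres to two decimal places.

d_top ≈ 7.05 m

γ = 0.9 × 9.81 = 8.829 kN/m³.
A = π(0.785)² = 1.93593 m².
From F = γ·h_c·A, the centroid depth is h_c = 134/(8.829 × 1.93593) = 7.83978 m.
The centroid is at the centre, 0.785 m below the top of the plate, so the highest point sits at h_top = 7.83978 − 0.785 = 7.05478 m below the surface.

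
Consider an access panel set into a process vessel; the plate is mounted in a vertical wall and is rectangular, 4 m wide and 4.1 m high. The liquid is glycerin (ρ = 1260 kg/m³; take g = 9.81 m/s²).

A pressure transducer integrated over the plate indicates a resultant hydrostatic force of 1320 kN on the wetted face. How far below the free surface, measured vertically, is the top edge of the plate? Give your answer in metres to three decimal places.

γ = ρg = 1260 × 9.81 / 1000 = 12.3606 kN/m³.
A = 4 × 4.1 = 16.4 m².
From F = γ·h_c·A, the centroid depth is h_c = 1320/(12.3606 × 16.4) = 6.51164 m.
The centroid lies 4.1/2 = 2.05 m below the top edge, so the top edge sits at h_top = 6.51164 − 2.05 = 4.46164 m below the surface.

d_top ≈ 4.462 m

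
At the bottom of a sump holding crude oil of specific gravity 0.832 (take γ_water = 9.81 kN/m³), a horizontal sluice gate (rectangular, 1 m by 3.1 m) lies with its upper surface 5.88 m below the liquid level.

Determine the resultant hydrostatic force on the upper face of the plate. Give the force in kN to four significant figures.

F ≈ 148.8 kN

γ = 0.832 × 9.81 = 8.16192 kN/m³.
The plate is horizontal, so pressure is uniform at p = γ·h = 8.16192 × 5.88 = 47.9921 kN/m².
A = 1 × 3.1 = 3.1 m².
F = p·A = 47.9921 × 3.1 = 148.776 kN.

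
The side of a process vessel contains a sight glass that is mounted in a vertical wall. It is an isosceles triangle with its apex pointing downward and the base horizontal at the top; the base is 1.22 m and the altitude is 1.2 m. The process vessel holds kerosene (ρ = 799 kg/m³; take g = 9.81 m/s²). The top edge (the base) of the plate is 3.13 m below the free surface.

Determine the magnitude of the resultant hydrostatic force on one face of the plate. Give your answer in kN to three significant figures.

γ = ρg = 799 × 9.81 / 1000 = 7.83819 kN/m³.
With the apex down, the centroid sits h/3 = 1.2/3 = 0.4 m below the base (the top edge), so the centroid depth is h_c = 3.13 + 0.4 = 3.53 m.
A = ½ × 1.22 × 1.2 = 0.732 m².
Resultant F = γ·h_c·A = 7.83819 × 3.53 × 0.732 = 20.2536 kN.

F ≈ 20.3 kN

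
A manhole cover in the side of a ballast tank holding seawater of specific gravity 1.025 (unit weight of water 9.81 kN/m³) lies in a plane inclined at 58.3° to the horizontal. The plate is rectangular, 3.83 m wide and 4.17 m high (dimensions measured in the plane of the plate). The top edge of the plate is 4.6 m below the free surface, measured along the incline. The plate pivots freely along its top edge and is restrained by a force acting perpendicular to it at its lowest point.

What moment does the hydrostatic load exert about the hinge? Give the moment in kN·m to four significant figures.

γ = 1.025 × 9.81 = 10.05525 kN/m³.
Let θ = 58.3° be the plate's angle to the horizontal; measure y along the incline from where the plane meets the free surface. Vertical depth h = y·sinθ with sinθ = 0.850811.
The centroid lies 4.17/2 = 2.085 m below the top edge, so y_c = 4.6 + 2.085 = 6.685 m and h_c = 6.685 × 0.850811 = 5.68767 m.
A = 3.83 × 4.17 = 15.9711 m².
Resultant F = γ·h_c·A = 10.05525 × 5.68767 × 15.9711 = 913.402 kN.
I_c = b·h³/12 = 3.83 × 4.17³/12 = 23.1433 m⁴.
Centre of pressure: y_p = y_c + I_c/(y_c·A) = 6.685 + 23.1433/(6.685 × 15.9711) = 6.685 + 0.216765 = 6.90176 m along the plane.
The resultant acts 2.085 + 0.216765 = 2.30177 m (along the plate) below the hinge at the top edge, so the moment about the hinge is M = F × 2.30177 = 913.402 × 2.30177 = 2102.44 kN·m.

M ≈ 2102 kN·m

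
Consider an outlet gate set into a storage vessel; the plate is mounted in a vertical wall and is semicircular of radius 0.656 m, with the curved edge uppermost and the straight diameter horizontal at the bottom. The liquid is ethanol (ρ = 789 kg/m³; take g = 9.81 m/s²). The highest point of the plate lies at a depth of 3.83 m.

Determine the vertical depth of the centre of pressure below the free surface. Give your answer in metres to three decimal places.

γ = ρg = 789 × 9.81 / 1000 = 7.74009 kN/m³.
The centroid lies 4r/(3π) = 0.278415 m above the diameter, so r − 4r/(3π) = 0.656 − 0.278415 = 0.377585 m below the topmost point, so the centroid depth is h_c = 3.83 + 0.377585 = 4.20758 m.
A = πr²/2 = π × 0.656²/2 = 0.67597 m².
Resultant F = γ·h_c·A = 7.74009 × 4.20758 × 0.67597 = 22.0143 kN.
I_c = (π/8 − 8/(9π))·r⁴ = 0.109757 × 0.656⁴ = 0.0203258 m⁴.
Centre of pressure: y_p = y_c + I_c/(y_c·A) = 4.20758 + 0.0203258/(4.20758 × 0.67597) = 4.20758 + 0.00714641 = 4.21473 m along the plane.

h_p = 4.215 m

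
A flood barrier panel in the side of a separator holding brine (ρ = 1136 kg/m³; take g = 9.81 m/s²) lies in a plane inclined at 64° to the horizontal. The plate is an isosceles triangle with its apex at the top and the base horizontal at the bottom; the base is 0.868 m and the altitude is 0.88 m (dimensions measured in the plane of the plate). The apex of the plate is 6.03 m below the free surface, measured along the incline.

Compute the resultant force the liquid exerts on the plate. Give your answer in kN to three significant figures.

F ≈ 25.3 kN

γ = ρg = 1136 × 9.81 / 1000 = 11.14416 kN/m³.
Let θ = 64° be the plate's angle to the horizontal; measure y along the incline from where the plane meets the free surface. Vertical depth h = y·sinθ with sinθ = 0.898794.
With the apex up, the centroid sits 2h/3 = 2 × 0.88/3 = 0.586667 m below the apex, so y_c = 6.03 + 0.586667 = 6.61667 m and h_c = 6.61667 × 0.898794 = 5.94702 m.
A = ½ × 0.868 × 0.88 = 0.38192 m².
Resultant F = γ·h_c·A = 11.14416 × 5.94702 × 0.38192 = 25.3116 kN.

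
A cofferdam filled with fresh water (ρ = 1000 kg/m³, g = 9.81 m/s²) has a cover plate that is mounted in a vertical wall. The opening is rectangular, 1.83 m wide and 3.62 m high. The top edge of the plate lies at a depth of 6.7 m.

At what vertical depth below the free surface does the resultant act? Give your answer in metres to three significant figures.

h_p = 8.64 m

γ = ρg = 1000 × 9.81 = 9810 N/m³ = 9.81 kN/m³.
The centroid lies 3.62/2 = 1.81 m below the top edge, so the centroid depth is h_c = 6.7 + 1.81 = 8.51 m.
A = 1.83 × 3.62 = 6.6246 m².
Resultant F = γ·h_c·A = 9.81 × 8.51 × 6.6246 = 553.042 kN.
I_c = b·h³/12 = 1.83 × 3.62³/12 = 7.23428 m⁴.
Centre of pressure: y_p = y_c + I_c/(y_c·A) = 8.51 + 7.23428/(8.51 × 6.6246) = 8.51 + 0.128323 = 8.63832 m along the plane.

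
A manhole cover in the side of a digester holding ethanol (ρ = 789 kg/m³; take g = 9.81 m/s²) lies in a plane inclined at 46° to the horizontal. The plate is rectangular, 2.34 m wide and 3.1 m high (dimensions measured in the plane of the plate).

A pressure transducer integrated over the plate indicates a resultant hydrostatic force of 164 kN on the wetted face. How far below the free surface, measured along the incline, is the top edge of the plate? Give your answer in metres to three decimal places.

y_top ≈ 2.511 m

γ = ρg = 789 × 9.81 / 1000 = 7.74009 kN/m³.
A = 2.34 × 3.1 = 7.254 m².
From F = γ·h_c·A, the centroid depth is h_c = 164/(7.74009 × 7.254) = 2.92092 m.
Let θ = 46° be the plate's angle to the horizontal; measure y along the incline from where the plane meets the free surface. Vertical depth h = y·sinθ with sinθ = 0.719340.
Along the incline, y_c = h_c/sinθ = 2.92092/0.719340 = 4.06056 m.
The centroid lies 3.1/2 = 1.55 m below the top edge, so the top edge sits at y_top = 4.06056 − 1.55 = 2.51056 m along the incline.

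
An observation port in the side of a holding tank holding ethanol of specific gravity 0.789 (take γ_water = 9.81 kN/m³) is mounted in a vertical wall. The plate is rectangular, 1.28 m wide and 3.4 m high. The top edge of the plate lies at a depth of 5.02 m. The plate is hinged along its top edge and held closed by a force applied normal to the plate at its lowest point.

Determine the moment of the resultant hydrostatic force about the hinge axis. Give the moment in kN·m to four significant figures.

γ = 0.789 × 9.81 = 7.74009 kN/m³.
The centroid lies 3.4/2 = 1.7 m below the top edge, so the centroid depth is h_c = 5.02 + 1.7 = 6.72 m.
A = 1.28 × 3.4 = 4.352 m².
Resultant F = γ·h_c·A = 7.74009 × 6.72 × 4.352 = 226.362 kN.
I_c = b·h³/12 = 1.28 × 3.4³/12 = 4.19243 m⁴.
Centre of pressure: y_p = y_c + I_c/(y_c·A) = 6.72 + 4.19243/(6.72 × 4.352) = 6.72 + 0.143353 = 6.86335 m along the plane.
The resultant acts 1.7 + 0.143353 = 1.84335 m (along the plate) below the hinge at the top edge, so the moment about the hinge is M = F × 1.84335 = 226.362 × 1.84335 = 417.264 kN·m.

M ≈ 417.3 kN·m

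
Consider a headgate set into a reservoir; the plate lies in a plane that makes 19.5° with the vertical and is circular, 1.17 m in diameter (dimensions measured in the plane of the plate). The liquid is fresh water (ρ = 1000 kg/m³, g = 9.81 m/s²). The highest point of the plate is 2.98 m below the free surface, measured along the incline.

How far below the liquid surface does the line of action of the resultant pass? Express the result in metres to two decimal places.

γ = ρg = 1000 × 9.81 = 9810 N/m³ = 9.81 kN/m³.
The plate makes 19.5° with the vertical, i.e. θ = 90° − 19.5° = 70.5° to the horizontal. Measuring y along the incline from the free-surface line, vertical depth h = y·sinθ with sinθ = 0.942641.
The centroid is at the centre, 0.585 m below the top of the plate, so y_c = 2.98 + 0.585 = 3.565 m and h_c = 3.565 × 0.942641 = 3.36052 m.
A = π(0.585)² = 1.07513 m².
Resultant F = γ·h_c·A = 9.81 × 3.36052 × 1.07513 = 35.4435 kN.
I_c = πr⁴/4 = π × 0.585⁴/4 = 0.0919842 m⁴.
Centre of pressure: y_p = y_c + I_c/(y_c·A) = 3.565 + 0.0919842/(3.565 × 1.07513) = 3.565 + 0.023999 = 3.589 m along the plane.
Vertically, h_p = y_p·sinθ = 3.589 × 0.942641 = 3.38314 m.

h_p = 3.38 m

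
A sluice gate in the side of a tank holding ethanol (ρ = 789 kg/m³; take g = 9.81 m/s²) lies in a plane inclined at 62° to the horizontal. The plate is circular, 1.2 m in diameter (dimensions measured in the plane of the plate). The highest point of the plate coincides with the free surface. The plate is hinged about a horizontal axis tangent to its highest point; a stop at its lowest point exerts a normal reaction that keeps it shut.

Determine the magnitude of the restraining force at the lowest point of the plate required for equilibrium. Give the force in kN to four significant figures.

P ≈ 2.898 kN

γ = ρg = 789 × 9.81 / 1000 = 7.74009 kN/m³.
Let θ = 62° be the plate's angle to the horizontal; measure y along the incline from where the plane meets the free surface. Vertical depth h = y·sinθ with sinθ = 0.882948.
The centroid is at the centre, 0.6 m below the top of the plate, so y_c = 0.6 m and h_c = 0.6 × 0.882948 = 0.529769 m.
A = π(0.6)² = 1.13097 m².
Resultant F = γ·h_c·A = 7.74009 × 0.529769 × 1.13097 = 4.6375 kN.
I_c = πr⁴/4 = π × 0.6⁴/4 = 0.101788 m⁴.
Centre of pressure: y_p = y_c + I_c/(y_c·A) = 0.6 + 0.101788/(0.6 × 1.13097) = 0.6 + 0.150001 = 0.750001 m along the plane.
The resultant acts 0.6 + 0.150001 = 0.750001 m (along the plate) below the hinge at the top edge, so the moment about the hinge is M = F × 0.750001 = 4.6375 × 0.750001 = 3.47813 kN·m.
A normal force at the bottom, 1.2 m from the hinge, must supply this moment: P = 3.47813/1.2 = 2.89844 kN.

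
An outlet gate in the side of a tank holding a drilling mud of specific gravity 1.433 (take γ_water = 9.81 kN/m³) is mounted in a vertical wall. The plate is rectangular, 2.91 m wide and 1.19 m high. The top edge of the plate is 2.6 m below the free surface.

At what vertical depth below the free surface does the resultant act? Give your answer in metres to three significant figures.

γ = 1.433 × 9.81 = 14.05773 kN/m³.
The centroid lies 1.19/2 = 0.595 m below the top edge, so the centroid depth is h_c = 2.6 + 0.595 = 3.195 m.
A = 2.91 × 1.19 = 3.4629 m².
Resultant F = γ·h_c·A = 14.05773 × 3.195 × 3.4629 = 155.534 kN.
I_c = b·h³/12 = 2.91 × 1.19³/12 = 0.408651 m⁴.
Centre of pressure: y_p = y_c + I_c/(y_c·A) = 3.195 + 0.408651/(3.195 × 3.4629) = 3.195 + 0.0369353 = 3.23194 m along the plane.

h_p = 3.23 m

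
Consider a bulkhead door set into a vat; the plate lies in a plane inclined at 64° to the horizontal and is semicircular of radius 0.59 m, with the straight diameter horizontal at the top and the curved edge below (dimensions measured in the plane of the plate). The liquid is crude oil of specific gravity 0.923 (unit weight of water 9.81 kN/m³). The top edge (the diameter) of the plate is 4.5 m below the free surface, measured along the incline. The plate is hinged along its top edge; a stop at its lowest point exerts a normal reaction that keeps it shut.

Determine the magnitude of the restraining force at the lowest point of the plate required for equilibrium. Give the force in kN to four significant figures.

γ = 0.923 × 9.81 = 9.05463 kN/m³.
Let θ = 64° be the plate's angle to the horizontal; measure y along the incline from where the plane meets the free surface. Vertical depth h = y·sinθ with sinθ = 0.898794.
The centroid of a semicircle lies 4r/(3π) = 0.250404 m from the diameter, here below the top edge, so y_c = 4.5 + 0.250404 = 4.7504 m and h_c = 4.7504 × 0.898794 = 4.26963 m.
A = πr²/2 = π × 0.59²/2 = 0.546794 m².
Resultant F = γ·h_c·A = 9.05463 × 4.26963 × 0.546794 = 21.139 kN.
I_c = (π/8 − 8/(9π))·r⁴ = 0.109757 × 0.59⁴ = 0.0132997 m⁴.
Centre of pressure: y_p = y_c + I_c/(y_c·A) = 4.7504 + 0.0132997/(4.7504 × 0.546794) = 4.7504 + 0.00512021 = 4.75552 m along the plane.
The resultant acts 0.250404 + 0.00512021 = 0.255524 m (along the plate) below the hinge at the top edge, so the moment about the hinge is M = F × 0.255524 = 21.139 × 0.255524 = 5.40152 kN·m.
A normal force at the bottom, 0.59 m from the hinge, must supply this moment: P = 5.40152/0.59 = 9.15512 kN.

P ≈ 9.155 kN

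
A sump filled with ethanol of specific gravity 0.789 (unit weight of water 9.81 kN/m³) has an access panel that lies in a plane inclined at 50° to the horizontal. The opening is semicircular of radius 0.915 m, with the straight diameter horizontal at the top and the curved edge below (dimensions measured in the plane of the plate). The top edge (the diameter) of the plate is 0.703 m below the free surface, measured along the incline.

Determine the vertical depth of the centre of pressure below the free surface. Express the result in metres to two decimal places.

γ = 0.789 × 9.81 = 7.74009 kN/m³.
Let θ = 50° be the plate's angle to the horizontal; measure y along the incline from where the plane meets the free surface. Vertical depth h = y·sinθ with sinθ = 0.766044.
The centroid of a semicircle lies 4r/(3π) = 0.388338 m from the diameter, here below the top edge, so y_c = 0.703 + 0.388338 = 1.09134 m and h_c = 1.09134 × 0.766044 = 0.836014 m.
A = πr²/2 = π × 0.915²/2 = 1.31511 m².
Resultant F = γ·h_c·A = 7.74009 × 0.836014 × 1.31511 = 8.50984 kN.
I_c = (π/8 − 8/(9π))·r⁴ = 0.109757 × 0.915⁴ = 0.0769337 m⁴.
Centre of pressure: y_p = y_c + I_c/(y_c·A) = 1.09134 + 0.0769337/(1.09134 × 1.31511) = 1.09134 + 0.0536037 = 1.14494 m along the plane.
Vertically, h_p = y_p·sinθ = 1.14494 × 0.766044 = 0.877074 m.

h_p = 0.88 m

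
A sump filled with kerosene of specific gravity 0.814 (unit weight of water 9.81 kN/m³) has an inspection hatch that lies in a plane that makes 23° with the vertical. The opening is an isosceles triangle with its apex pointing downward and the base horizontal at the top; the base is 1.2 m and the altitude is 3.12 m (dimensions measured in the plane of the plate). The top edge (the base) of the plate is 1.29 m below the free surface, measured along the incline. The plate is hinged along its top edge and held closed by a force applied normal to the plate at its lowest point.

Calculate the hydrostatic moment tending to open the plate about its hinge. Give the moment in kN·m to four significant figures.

γ = 0.814 × 9.81 = 7.98534 kN/m³.
The plate makes 23° with the vertical, i.e. θ = 90° − 23° = 67° to the horizontal. Measuring y along the incline from the free-surface line, vertical depth h = y·sinθ with sinθ = 0.920505.
With the apex down, the centroid sits h/3 = 3.12/3 = 1.04 m below the base (the top edge), so y_c = 1.29 + 1.04 = 2.33 m and h_c = 2.33 × 0.920505 = 2.14478 m.
A = ½ × 1.2 × 3.12 = 1.872 m².
Resultant F = γ·h_c·A = 7.98534 × 2.14478 × 1.872 = 32.0614 kN.
I_c = b·h³/36 = 1.2 × 3.12³/36 = 1.01238 m⁴.
Centre of pressure: y_p = y_c + I_c/(y_c·A) = 2.33 + 1.01238/(2.33 × 1.872) = 2.33 + 0.232104 = 2.5621 m along the plane.
The resultant acts 1.04 + 0.232104 = 1.2721 m (along the plate) below the hinge at the top edge, so the moment about the hinge is M = F × 1.2721 = 32.0614 × 1.2721 = 40.7853 kN·m.

M ≈ 40.79 kN·m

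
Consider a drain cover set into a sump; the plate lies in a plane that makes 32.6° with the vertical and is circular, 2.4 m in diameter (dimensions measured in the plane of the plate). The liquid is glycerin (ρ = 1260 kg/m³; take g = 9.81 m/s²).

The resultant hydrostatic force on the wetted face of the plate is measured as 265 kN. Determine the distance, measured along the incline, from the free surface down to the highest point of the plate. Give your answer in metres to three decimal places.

y_top ≈ 4.425 m

γ = ρg = 1260 × 9.81 / 1000 = 12.3606 kN/m³.
A = π(1.2)² = 4.52389 m².
From F = γ·h_c·A, the centroid depth is h_c = 265/(12.3606 × 4.52389) = 4.73908 m.
The plate makes 32.6° with the vertical, i.e. θ = 90° − 32.6° = 57.4° to the horizontal. Measuring y along the incline from the free-surface line, vertical depth h = y·sinθ with sinθ = 0.842452.
Along the incline, y_c = h_c/sinθ = 4.73908/0.842452 = 5.62534 m.
The centroid is at the centre, 1.2 m below the top of the plate, so the highest point sits at y_top = 5.62534 − 1.2 = 4.42534 m along the incline.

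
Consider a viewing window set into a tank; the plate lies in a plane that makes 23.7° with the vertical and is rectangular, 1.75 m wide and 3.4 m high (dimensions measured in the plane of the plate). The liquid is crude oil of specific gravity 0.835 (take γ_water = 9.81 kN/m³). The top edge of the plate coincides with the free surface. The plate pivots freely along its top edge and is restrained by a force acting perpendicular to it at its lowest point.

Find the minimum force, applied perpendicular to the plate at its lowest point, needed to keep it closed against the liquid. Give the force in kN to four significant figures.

γ = 0.835 × 9.81 = 8.19135 kN/m³.
The plate makes 23.7° with the vertical, i.e. θ = 90° − 23.7° = 66.3° to the horizontal. Measuring y along the incline from the free-surface line, vertical depth h = y·sinθ with sinθ = 0.915663.
The centroid lies 3.4/2 = 1.7 m below the top edge, so y_c = 1.7 m and h_c = 1.7 × 0.915663 = 1.55663 m.
A = 1.75 × 3.4 = 5.95 m².
Resultant F = γ·h_c·A = 8.19135 × 1.55663 × 5.95 = 75.8679 kN.
I_c = b·h³/12 = 1.75 × 3.4³/12 = 5.73183 m⁴.
Centre of pressure: y_p = y_c + I_c/(y_c·A) = 1.7 + 5.73183/(1.7 × 5.95) = 1.7 + 0.566666 = 2.26667 m along the plane.
The resultant acts 1.7 + 0.566666 = 2.26667 m (along the plate) below the hinge at the top edge, so the moment about the hinge is M = F × 2.26667 = 75.8679 × 2.26667 = 171.967 kN·m.
A normal force at the bottom, 3.4 m from the hinge, must supply this moment: P = 171.967/3.4 = 50.5785 kN.

P ≈ 50.58 kN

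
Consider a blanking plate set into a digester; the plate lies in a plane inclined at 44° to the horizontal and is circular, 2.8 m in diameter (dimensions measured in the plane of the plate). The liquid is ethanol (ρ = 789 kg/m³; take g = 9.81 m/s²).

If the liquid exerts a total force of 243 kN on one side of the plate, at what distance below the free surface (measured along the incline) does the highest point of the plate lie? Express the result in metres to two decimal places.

γ = ρg = 789 × 9.81 / 1000 = 7.74009 kN/m³.
A = π(1.4)² = 6.15752 m².
From F = γ·h_c·A, the centroid depth is h_c = 243/(7.74009 × 6.15752) = 5.09864 m.
Let θ = 44° be the plate's angle to the horizontal; measure y along the incline from where the plane meets the free surface. Vertical depth h = y·sinθ with sinθ = 0.694658.
Along the incline, y_c = h_c/sinθ = 5.09864/0.694658 = 7.33978 m.
The centroid is at the centre, 1.4 m below the top of the plate, so the highest point sits at y_top = 7.33978 − 1.4 = 5.93978 m along the incline.

y_top ≈ 5.94 m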